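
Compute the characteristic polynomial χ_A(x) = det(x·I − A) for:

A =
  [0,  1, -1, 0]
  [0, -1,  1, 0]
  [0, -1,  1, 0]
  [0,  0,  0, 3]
x^4 - 3*x^3

Expanding det(x·I − A) (e.g. by cofactor expansion or by noting that A is similar to its Jordan form J, which has the same characteristic polynomial as A) gives
  χ_A(x) = x^4 - 3*x^3
which factors as x^3*(x - 3). The eigenvalues (with algebraic multiplicities) are λ = 0 with multiplicity 3, λ = 3 with multiplicity 1.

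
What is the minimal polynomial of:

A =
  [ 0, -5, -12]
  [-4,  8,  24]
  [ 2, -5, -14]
x^2 + 4*x + 4

The characteristic polynomial is χ_A(x) = (x + 2)^3, so the eigenvalues are known. The minimal polynomial is
  m_A(x) = Π_λ (x − λ)^{k_λ}
where k_λ is the size of the *largest* Jordan block for λ (equivalently, the smallest k with (A − λI)^k v = 0 for every generalised eigenvector v of λ).

  λ = -2: largest Jordan block has size 2, contributing (x + 2)^2

So m_A(x) = (x + 2)^2 = x^2 + 4*x + 4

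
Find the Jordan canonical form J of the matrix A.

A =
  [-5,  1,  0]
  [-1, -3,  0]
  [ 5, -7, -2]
J_2(-4) ⊕ J_1(-2)

The characteristic polynomial is
  det(x·I − A) = x^3 + 10*x^2 + 32*x + 32 = (x + 2)*(x + 4)^2

Eigenvalues and multiplicities (the geometric multiplicity of λ is n − rank(A − λI), which equals the number of Jordan blocks for λ):
  λ = -4: algebraic multiplicity = 2, geometric multiplicity = 1
  λ = -2: algebraic multiplicity = 1, geometric multiplicity = 1

Determining the block sizes for each eigenvalue:
  λ = -4: one block (gm = 1), so the single block has size am = 2 → block sizes [2]
  λ = -2: one block (gm = 1), so the single block has size am = 1 → block sizes [1]

Assembling the blocks gives a Jordan form
J =
  [-4,  1,  0]
  [ 0, -4,  0]
  [ 0,  0, -2]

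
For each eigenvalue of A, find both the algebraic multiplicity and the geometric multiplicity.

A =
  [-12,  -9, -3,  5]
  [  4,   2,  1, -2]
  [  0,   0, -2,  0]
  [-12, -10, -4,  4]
λ = -2: alg = 4, geom = 2

Step 1 — factor the characteristic polynomial to read off the algebraic multiplicities:
  χ_A(x) = (x + 2)^4

Step 2 — compute geometric multiplicities via the rank-nullity identity g(λ) = n − rank(A − λI):
  rank(A − (-2)·I) = 2, so dim ker(A − (-2)·I) = n − 2 = 2

Summary:
  λ = -2: algebraic multiplicity = 4, geometric multiplicity = 2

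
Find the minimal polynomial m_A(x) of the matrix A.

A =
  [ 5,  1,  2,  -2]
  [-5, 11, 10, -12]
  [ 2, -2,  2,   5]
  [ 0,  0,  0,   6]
x^2 - 12*x + 36

The characteristic polynomial is χ_A(x) = (x - 6)^4, so the eigenvalues are known. The minimal polynomial is
  m_A(x) = Π_λ (x − λ)^{k_λ}
where k_λ is the size of the *largest* Jordan block for λ (equivalently, the smallest k with (A − λI)^k v = 0 for every generalised eigenvector v of λ).

  λ = 6: largest Jordan block has size 2, contributing (x − 6)^2

So m_A(x) = (x - 6)^2 = x^2 - 12*x + 36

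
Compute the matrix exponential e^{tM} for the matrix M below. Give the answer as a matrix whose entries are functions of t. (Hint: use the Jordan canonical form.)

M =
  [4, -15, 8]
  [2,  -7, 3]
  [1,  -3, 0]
e^{tM} =
  [3*t^2*exp(-t)/2 + 5*t*exp(-t) + exp(-t), -9*t^2*exp(-t)/2 - 15*t*exp(-t), 3*t^2*exp(-t)/2 + 8*t*exp(-t)]
  [t^2*exp(-t)/2 + 2*t*exp(-t), -3*t^2*exp(-t)/2 - 6*t*exp(-t) + exp(-t), t^2*exp(-t)/2 + 3*t*exp(-t)]
  [t*exp(-t), -3*t*exp(-t), t*exp(-t) + exp(-t)]

Strategy: write M = P · J · P⁻¹ where J is a Jordan canonical form, so e^{tM} = P · e^{tJ} · P⁻¹, and e^{tJ} can be computed block-by-block.

M has Jordan form
J =
  [-1,  1,  0]
  [ 0, -1,  1]
  [ 0,  0, -1]
(up to reordering of blocks).

Per-block formulas:
  For a 3×3 Jordan block J_3(-1): exp(t · J_3(-1)) = e^(-1t)·(I + t·N + (t^2/2)·N^2), where N is the 3×3 nilpotent shift.

After assembling e^{tJ} and conjugating by P, we get:

e^{tM} =
  [3*t^2*exp(-t)/2 + 5*t*exp(-t) + exp(-t), -9*t^2*exp(-t)/2 - 15*t*exp(-t), 3*t^2*exp(-t)/2 + 8*t*exp(-t)]
  [t^2*exp(-t)/2 + 2*t*exp(-t), -3*t^2*exp(-t)/2 - 6*t*exp(-t) + exp(-t), t^2*exp(-t)/2 + 3*t*exp(-t)]
  [t*exp(-t), -3*t*exp(-t), t*exp(-t) + exp(-t)]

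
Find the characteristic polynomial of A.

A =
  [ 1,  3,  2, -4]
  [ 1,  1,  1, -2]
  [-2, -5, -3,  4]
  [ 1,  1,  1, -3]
x^4 + 4*x^3 + 6*x^2 + 4*x + 1

Expanding det(x·I − A) (e.g. by cofactor expansion or by noting that A is similar to its Jordan form J, which has the same characteristic polynomial as A) gives
  χ_A(x) = x^4 + 4*x^3 + 6*x^2 + 4*x + 1
which factors as (x + 1)^4. The eigenvalues (with algebraic multiplicities) are λ = -1 with multiplicity 4.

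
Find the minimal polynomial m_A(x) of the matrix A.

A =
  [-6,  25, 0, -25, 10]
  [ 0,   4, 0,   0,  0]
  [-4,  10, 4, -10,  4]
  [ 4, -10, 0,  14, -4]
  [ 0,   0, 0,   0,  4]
x^2 - 8*x + 16

The characteristic polynomial is χ_A(x) = (x - 4)^5, so the eigenvalues are known. The minimal polynomial is
  m_A(x) = Π_λ (x − λ)^{k_λ}
where k_λ is the size of the *largest* Jordan block for λ (equivalently, the smallest k with (A − λI)^k v = 0 for every generalised eigenvector v of λ).

  λ = 4: largest Jordan block has size 2, contributing (x − 4)^2

So m_A(x) = (x - 4)^2 = x^2 - 8*x + 16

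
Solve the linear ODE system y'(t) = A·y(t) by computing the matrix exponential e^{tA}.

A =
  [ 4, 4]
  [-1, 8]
e^{tA} =
  [-2*t*exp(6*t) + exp(6*t), 4*t*exp(6*t)]
  [-t*exp(6*t), 2*t*exp(6*t) + exp(6*t)]

Strategy: write A = P · J · P⁻¹ where J is a Jordan canonical form, so e^{tA} = P · e^{tJ} · P⁻¹, and e^{tJ} can be computed block-by-block.

A has Jordan form
J =
  [6, 1]
  [0, 6]
(up to reordering of blocks).

Per-block formulas:
  For a 2×2 Jordan block J_2(6): exp(t · J_2(6)) = e^(6t)·(I + t·N), where N is the 2×2 nilpotent shift.

After assembling e^{tJ} and conjugating by P, we get:

e^{tA} =
  [-2*t*exp(6*t) + exp(6*t), 4*t*exp(6*t)]
  [-t*exp(6*t), 2*t*exp(6*t) + exp(6*t)]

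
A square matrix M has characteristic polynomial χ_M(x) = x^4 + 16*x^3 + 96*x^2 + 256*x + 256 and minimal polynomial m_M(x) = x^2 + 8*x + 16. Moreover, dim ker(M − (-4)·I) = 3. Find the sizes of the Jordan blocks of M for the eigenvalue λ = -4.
Block sizes for λ = -4: [2, 1, 1]

Step 1 — from the characteristic polynomial, algebraic multiplicity of λ = -4 is 4. From dim ker(M − (-4)·I) = 3, there are exactly 3 Jordan blocks for λ = -4.
Step 2 — from the minimal polynomial, the factor (x + 4)^2 tells us the largest block for λ = -4 has size 2.
Step 3 — with total size 4, 3 blocks, and largest block 2, the block sizes (in nonincreasing order) are [2, 1, 1].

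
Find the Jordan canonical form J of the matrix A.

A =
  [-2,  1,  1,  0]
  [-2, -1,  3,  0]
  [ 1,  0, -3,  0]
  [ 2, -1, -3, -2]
J_3(-2) ⊕ J_1(-2)

The characteristic polynomial is
  det(x·I − A) = x^4 + 8*x^3 + 24*x^2 + 32*x + 16 = (x + 2)^4

Eigenvalues and multiplicities (the geometric multiplicity of λ is n − rank(A − λI), which equals the number of Jordan blocks for λ):
  λ = -2: algebraic multiplicity = 4, geometric multiplicity = 2

Determining the block sizes for each eigenvalue:
  λ = -2: with am = 4 and gm = 2, the partition is not yet determined (e.g. several partitions of 4 into 2 parts exist). Let N = A − (-2)·I. Computing rank(N^1) = 2, rank(N^2) = 1, rank(N^3) = 0; the number of blocks of size ≥ j is rank(N^{j−1}) − rank(N^j), giving [2, 1, 1]. So we have 1 block(s) of size 3, 1 block(s) of size 1 → block sizes [3, 1]

Assembling the blocks gives a Jordan form
J =
  [-2,  1,  0,  0]
  [ 0, -2,  1,  0]
  [ 0,  0, -2,  0]
  [ 0,  0,  0, -2]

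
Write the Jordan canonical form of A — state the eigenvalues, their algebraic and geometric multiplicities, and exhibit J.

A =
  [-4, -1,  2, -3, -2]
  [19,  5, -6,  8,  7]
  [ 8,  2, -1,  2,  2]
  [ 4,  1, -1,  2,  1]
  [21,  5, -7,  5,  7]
J_3(1) ⊕ J_2(3)

The characteristic polynomial is
  det(x·I − A) = x^5 - 9*x^4 + 30*x^3 - 46*x^2 + 33*x - 9 = (x - 3)^2*(x - 1)^3

Eigenvalues and multiplicities (the geometric multiplicity of λ is n − rank(A − λI), which equals the number of Jordan blocks for λ):
  λ = 1: algebraic multiplicity = 3, geometric multiplicity = 1
  λ = 3: algebraic multiplicity = 2, geometric multiplicity = 1

Determining the block sizes for each eigenvalue:
  λ = 1: one block (gm = 1), so the single block has size am = 3 → block sizes [3]
  λ = 3: one block (gm = 1), so the single block has size am = 2 → block sizes [2]

Assembling the blocks gives a Jordan form
J =
  [1, 1, 0, 0, 0]
  [0, 1, 1, 0, 0]
  [0, 0, 1, 0, 0]
  [0, 0, 0, 3, 1]
  [0, 0, 0, 0, 3]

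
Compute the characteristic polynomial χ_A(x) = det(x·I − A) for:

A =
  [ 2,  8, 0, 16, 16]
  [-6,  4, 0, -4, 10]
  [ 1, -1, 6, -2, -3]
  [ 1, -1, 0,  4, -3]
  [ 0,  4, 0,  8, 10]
x^5 - 26*x^4 + 264*x^3 - 1296*x^2 + 3024*x - 2592

Expanding det(x·I − A) (e.g. by cofactor expansion or by noting that A is similar to its Jordan form J, which has the same characteristic polynomial as A) gives
  χ_A(x) = x^5 - 26*x^4 + 264*x^3 - 1296*x^2 + 3024*x - 2592
which factors as (x - 6)^4*(x - 2). The eigenvalues (with algebraic multiplicities) are λ = 2 with multiplicity 1, λ = 6 with multiplicity 4.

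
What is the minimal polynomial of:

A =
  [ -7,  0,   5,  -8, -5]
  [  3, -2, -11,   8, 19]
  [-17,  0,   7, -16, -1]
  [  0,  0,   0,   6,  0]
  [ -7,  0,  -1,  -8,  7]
x^3 - 7*x^2 + 36

The characteristic polynomial is χ_A(x) = (x - 6)^2*(x - 3)*(x + 2)^2, so the eigenvalues are known. The minimal polynomial is
  m_A(x) = Π_λ (x − λ)^{k_λ}
where k_λ is the size of the *largest* Jordan block for λ (equivalently, the smallest k with (A − λI)^k v = 0 for every generalised eigenvector v of λ).

  λ = -2: largest Jordan block has size 1, contributing (x + 2)
  λ = 3: largest Jordan block has size 1, contributing (x − 3)
  λ = 6: largest Jordan block has size 1, contributing (x − 6)

So m_A(x) = (x - 6)*(x - 3)*(x + 2) = x^3 - 7*x^2 + 36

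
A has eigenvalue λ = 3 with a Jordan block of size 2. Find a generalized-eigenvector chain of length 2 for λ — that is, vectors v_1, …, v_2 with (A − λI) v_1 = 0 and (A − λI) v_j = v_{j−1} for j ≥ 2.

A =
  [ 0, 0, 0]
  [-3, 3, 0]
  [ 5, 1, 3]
A Jordan chain for λ = 3 of length 2:
v_1 = (0, 0, 1)ᵀ
v_2 = (0, 1, 0)ᵀ

Let N = A − (3)·I. We want v_2 with N^2 v_2 = 0 but N^1 v_2 ≠ 0; then v_{j-1} := N · v_j for j = 2, …, 2.

Pick v_2 = (0, 1, 0)ᵀ.
Then v_1 = N · v_2 = (0, 0, 1)ᵀ.

Sanity check: (A − (3)·I) v_1 = (0, 0, 0)ᵀ = 0. ✓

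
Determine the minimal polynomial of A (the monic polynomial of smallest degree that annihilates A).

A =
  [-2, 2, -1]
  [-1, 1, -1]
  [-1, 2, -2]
x^2 + 2*x + 1

The characteristic polynomial is χ_A(x) = (x + 1)^3, so the eigenvalues are known. The minimal polynomial is
  m_A(x) = Π_λ (x − λ)^{k_λ}
where k_λ is the size of the *largest* Jordan block for λ (equivalently, the smallest k with (A − λI)^k v = 0 for every generalised eigenvector v of λ).

  λ = -1: largest Jordan block has size 2, contributing (x + 1)^2

So m_A(x) = (x + 1)^2 = x^2 + 2*x + 1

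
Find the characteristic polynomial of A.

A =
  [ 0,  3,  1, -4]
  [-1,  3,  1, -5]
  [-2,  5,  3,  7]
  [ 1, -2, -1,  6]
x^4 - 12*x^3 + 46*x^2 - 60*x + 25

Expanding det(x·I − A) (e.g. by cofactor expansion or by noting that A is similar to its Jordan form J, which has the same characteristic polynomial as A) gives
  χ_A(x) = x^4 - 12*x^3 + 46*x^2 - 60*x + 25
which factors as (x - 5)^2*(x - 1)^2. The eigenvalues (with algebraic multiplicities) are λ = 1 with multiplicity 2, λ = 5 with multiplicity 2.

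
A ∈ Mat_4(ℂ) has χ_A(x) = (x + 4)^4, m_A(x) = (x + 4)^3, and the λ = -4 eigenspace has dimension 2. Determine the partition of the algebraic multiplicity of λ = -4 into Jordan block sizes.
Block sizes for λ = -4: [3, 1]

Step 1 — from the characteristic polynomial, algebraic multiplicity of λ = -4 is 4. From dim ker(A − (-4)·I) = 2, there are exactly 2 Jordan blocks for λ = -4.
Step 2 — from the minimal polynomial, the factor (x + 4)^3 tells us the largest block for λ = -4 has size 3.
Step 3 — with total size 4, 2 blocks, and largest block 3, the block sizes (in nonincreasing order) are [3, 1].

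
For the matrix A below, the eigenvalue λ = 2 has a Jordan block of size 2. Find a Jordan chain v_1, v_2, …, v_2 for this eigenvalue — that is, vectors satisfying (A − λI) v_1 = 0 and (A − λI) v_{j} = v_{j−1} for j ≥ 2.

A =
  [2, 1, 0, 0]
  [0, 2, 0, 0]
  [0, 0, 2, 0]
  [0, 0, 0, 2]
A Jordan chain for λ = 2 of length 2:
v_1 = (1, 0, 0, 0)ᵀ
v_2 = (0, 1, 0, 0)ᵀ

Let N = A − (2)·I. We want v_2 with N^2 v_2 = 0 but N^1 v_2 ≠ 0; then v_{j-1} := N · v_j for j = 2, …, 2.

Pick v_2 = (0, 1, 0, 0)ᵀ.
Then v_1 = N · v_2 = (1, 0, 0, 0)ᵀ.

Sanity check: (A − (2)·I) v_1 = (0, 0, 0, 0)ᵀ = 0. ✓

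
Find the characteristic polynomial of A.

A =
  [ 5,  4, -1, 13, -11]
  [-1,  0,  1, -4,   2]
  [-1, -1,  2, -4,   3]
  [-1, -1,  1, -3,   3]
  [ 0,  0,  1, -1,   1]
x^5 - 5*x^4 + 10*x^3 - 10*x^2 + 5*x - 1

Expanding det(x·I − A) (e.g. by cofactor expansion or by noting that A is similar to its Jordan form J, which has the same characteristic polynomial as A) gives
  χ_A(x) = x^5 - 5*x^4 + 10*x^3 - 10*x^2 + 5*x - 1
which factors as (x - 1)^5. The eigenvalues (with algebraic multiplicities) are λ = 1 with multiplicity 5.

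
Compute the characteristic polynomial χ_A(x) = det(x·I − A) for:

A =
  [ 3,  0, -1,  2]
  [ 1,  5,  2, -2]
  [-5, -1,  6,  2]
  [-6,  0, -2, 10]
x^4 - 24*x^3 + 216*x^2 - 864*x + 1296

Expanding det(x·I − A) (e.g. by cofactor expansion or by noting that A is similar to its Jordan form J, which has the same characteristic polynomial as A) gives
  χ_A(x) = x^4 - 24*x^3 + 216*x^2 - 864*x + 1296
which factors as (x - 6)^4. The eigenvalues (with algebraic multiplicities) are λ = 6 with multiplicity 4.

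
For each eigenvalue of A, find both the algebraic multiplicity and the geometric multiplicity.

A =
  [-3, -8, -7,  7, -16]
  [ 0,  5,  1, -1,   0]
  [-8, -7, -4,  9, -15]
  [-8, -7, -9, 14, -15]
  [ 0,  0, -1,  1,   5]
λ = -3: alg = 1, geom = 1; λ = 5: alg = 4, geom = 2

Step 1 — factor the characteristic polynomial to read off the algebraic multiplicities:
  χ_A(x) = (x - 5)^4*(x + 3)

Step 2 — compute geometric multiplicities via the rank-nullity identity g(λ) = n − rank(A − λI):
  rank(A − (-3)·I) = 4, so dim ker(A − (-3)·I) = n − 4 = 1
  rank(A − (5)·I) = 3, so dim ker(A − (5)·I) = n − 3 = 2

Summary:
  λ = -3: algebraic multiplicity = 1, geometric multiplicity = 1
  λ = 5: algebraic multiplicity = 4, geometric multiplicity = 2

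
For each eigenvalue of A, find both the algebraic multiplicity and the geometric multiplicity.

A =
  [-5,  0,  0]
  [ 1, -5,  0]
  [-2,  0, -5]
λ = -5: alg = 3, geom = 2

Step 1 — factor the characteristic polynomial to read off the algebraic multiplicities:
  χ_A(x) = (x + 5)^3

Step 2 — compute geometric multiplicities via the rank-nullity identity g(λ) = n − rank(A − λI):
  rank(A − (-5)·I) = 1, so dim ker(A − (-5)·I) = n − 1 = 2

Summary:
  λ = -5: algebraic multiplicity = 3, geometric multiplicity = 2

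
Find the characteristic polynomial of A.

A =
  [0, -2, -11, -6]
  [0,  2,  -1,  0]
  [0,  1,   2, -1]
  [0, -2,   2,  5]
x^4 - 9*x^3 + 27*x^2 - 27*x

Expanding det(x·I − A) (e.g. by cofactor expansion or by noting that A is similar to its Jordan form J, which has the same characteristic polynomial as A) gives
  χ_A(x) = x^4 - 9*x^3 + 27*x^2 - 27*x
which factors as x*(x - 3)^3. The eigenvalues (with algebraic multiplicities) are λ = 0 with multiplicity 1, λ = 3 with multiplicity 3.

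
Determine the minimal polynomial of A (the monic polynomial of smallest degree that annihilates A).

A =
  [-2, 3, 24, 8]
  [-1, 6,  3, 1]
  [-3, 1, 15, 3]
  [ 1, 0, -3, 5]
x^3 - 18*x^2 + 108*x - 216

The characteristic polynomial is χ_A(x) = (x - 6)^4, so the eigenvalues are known. The minimal polynomial is
  m_A(x) = Π_λ (x − λ)^{k_λ}
where k_λ is the size of the *largest* Jordan block for λ (equivalently, the smallest k with (A − λI)^k v = 0 for every generalised eigenvector v of λ).

  λ = 6: largest Jordan block has size 3, contributing (x − 6)^3

So m_A(x) = (x - 6)^3 = x^3 - 18*x^2 + 108*x - 216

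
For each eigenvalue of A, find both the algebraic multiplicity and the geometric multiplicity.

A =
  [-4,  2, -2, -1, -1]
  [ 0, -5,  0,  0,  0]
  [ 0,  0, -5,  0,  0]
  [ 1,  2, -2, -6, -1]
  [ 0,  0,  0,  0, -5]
λ = -5: alg = 5, geom = 4

Step 1 — factor the characteristic polynomial to read off the algebraic multiplicities:
  χ_A(x) = (x + 5)^5

Step 2 — compute geometric multiplicities via the rank-nullity identity g(λ) = n − rank(A − λI):
  rank(A − (-5)·I) = 1, so dim ker(A − (-5)·I) = n − 1 = 4

Summary:
  λ = -5: algebraic multiplicity = 5, geometric multiplicity = 4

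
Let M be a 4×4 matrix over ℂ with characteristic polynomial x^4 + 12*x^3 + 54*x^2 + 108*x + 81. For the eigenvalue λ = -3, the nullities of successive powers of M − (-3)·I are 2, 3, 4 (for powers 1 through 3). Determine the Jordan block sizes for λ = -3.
Block sizes for λ = -3: [3, 1]

From the dimensions of kernels of powers, the number of Jordan blocks of size at least j is d_j − d_{j−1} where d_j = dim ker(N^j) (with d_0 = 0). Computing the differences gives [2, 1, 1].
The number of blocks of size exactly k is (#blocks of size ≥ k) − (#blocks of size ≥ k + 1), so the partition is: 1 block(s) of size 1, 1 block(s) of size 3.
In nonincreasing order the block sizes are [3, 1].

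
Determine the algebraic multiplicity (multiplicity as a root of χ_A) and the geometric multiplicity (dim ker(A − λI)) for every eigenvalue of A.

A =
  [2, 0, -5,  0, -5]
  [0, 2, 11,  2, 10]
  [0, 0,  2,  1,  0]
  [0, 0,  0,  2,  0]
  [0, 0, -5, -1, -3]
λ = -3: alg = 1, geom = 1; λ = 2: alg = 4, geom = 2

Step 1 — factor the characteristic polynomial to read off the algebraic multiplicities:
  χ_A(x) = (x - 2)^4*(x + 3)

Step 2 — compute geometric multiplicities via the rank-nullity identity g(λ) = n − rank(A − λI):
  rank(A − (-3)·I) = 4, so dim ker(A − (-3)·I) = n − 4 = 1
  rank(A − (2)·I) = 3, so dim ker(A − (2)·I) = n − 3 = 2

Summary:
  λ = -3: algebraic multiplicity = 1, geometric multiplicity = 1
  λ = 2: algebraic multiplicity = 4, geometric multiplicity = 2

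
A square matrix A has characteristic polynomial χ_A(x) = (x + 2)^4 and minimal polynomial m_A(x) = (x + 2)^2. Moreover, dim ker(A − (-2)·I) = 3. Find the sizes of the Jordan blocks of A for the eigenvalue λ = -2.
Block sizes for λ = -2: [2, 1, 1]

Step 1 — from the characteristic polynomial, algebraic multiplicity of λ = -2 is 4. From dim ker(A − (-2)·I) = 3, there are exactly 3 Jordan blocks for λ = -2.
Step 2 — from the minimal polynomial, the factor (x + 2)^2 tells us the largest block for λ = -2 has size 2.
Step 3 — with total size 4, 3 blocks, and largest block 2, the block sizes (in nonincreasing order) are [2, 1, 1].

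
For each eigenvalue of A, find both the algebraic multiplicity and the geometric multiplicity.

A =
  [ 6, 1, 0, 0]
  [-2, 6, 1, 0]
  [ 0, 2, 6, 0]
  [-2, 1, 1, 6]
λ = 6: alg = 4, geom = 2

Step 1 — factor the characteristic polynomial to read off the algebraic multiplicities:
  χ_A(x) = (x - 6)^4

Step 2 — compute geometric multiplicities via the rank-nullity identity g(λ) = n − rank(A − λI):
  rank(A − (6)·I) = 2, so dim ker(A − (6)·I) = n − 2 = 2

Summary:
  λ = 6: algebraic multiplicity = 4, geometric multiplicity = 2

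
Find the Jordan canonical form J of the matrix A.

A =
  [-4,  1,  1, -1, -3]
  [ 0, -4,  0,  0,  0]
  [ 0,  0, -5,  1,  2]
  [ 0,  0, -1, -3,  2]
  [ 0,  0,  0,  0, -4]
J_2(-4) ⊕ J_2(-4) ⊕ J_1(-4)

The characteristic polynomial is
  det(x·I − A) = x^5 + 20*x^4 + 160*x^3 + 640*x^2 + 1280*x + 1024 = (x + 4)^5

Eigenvalues and multiplicities (the geometric multiplicity of λ is n − rank(A − λI), which equals the number of Jordan blocks for λ):
  λ = -4: algebraic multiplicity = 5, geometric multiplicity = 3

Determining the block sizes for each eigenvalue:
  λ = -4: with am = 5 and gm = 3, the partition is not yet determined (e.g. several partitions of 5 into 3 parts exist). Let N = A − (-4)·I. Computing rank(N^1) = 2, rank(N^2) = 0; the number of blocks of size ≥ j is rank(N^{j−1}) − rank(N^j), giving [3, 2]. So we have 2 block(s) of size 2, 1 block(s) of size 1 → block sizes [2, 2, 1]

Assembling the blocks gives a Jordan form
J =
  [-4,  1,  0,  0,  0]
  [ 0, -4,  0,  0,  0]
  [ 0,  0, -4,  1,  0]
  [ 0,  0,  0, -4,  0]
  [ 0,  0,  0,  0, -4]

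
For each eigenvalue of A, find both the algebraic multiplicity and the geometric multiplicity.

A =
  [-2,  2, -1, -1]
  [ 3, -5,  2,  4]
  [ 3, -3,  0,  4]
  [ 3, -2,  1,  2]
λ = -2: alg = 3, geom = 1; λ = 1: alg = 1, geom = 1

Step 1 — factor the characteristic polynomial to read off the algebraic multiplicities:
  χ_A(x) = (x - 1)*(x + 2)^3

Step 2 — compute geometric multiplicities via the rank-nullity identity g(λ) = n − rank(A − λI):
  rank(A − (-2)·I) = 3, so dim ker(A − (-2)·I) = n − 3 = 1
  rank(A − (1)·I) = 3, so dim ker(A − (1)·I) = n − 3 = 1

Summary:
  λ = -2: algebraic multiplicity = 3, geometric multiplicity = 1
  λ = 1: algebraic multiplicity = 1, geometric multiplicity = 1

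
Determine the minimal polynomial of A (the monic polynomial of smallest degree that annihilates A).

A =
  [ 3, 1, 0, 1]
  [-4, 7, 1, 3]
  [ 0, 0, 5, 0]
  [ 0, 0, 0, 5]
x^3 - 15*x^2 + 75*x - 125

The characteristic polynomial is χ_A(x) = (x - 5)^4, so the eigenvalues are known. The minimal polynomial is
  m_A(x) = Π_λ (x − λ)^{k_λ}
where k_λ is the size of the *largest* Jordan block for λ (equivalently, the smallest k with (A − λI)^k v = 0 for every generalised eigenvector v of λ).

  λ = 5: largest Jordan block has size 3, contributing (x − 5)^3

So m_A(x) = (x - 5)^3 = x^3 - 15*x^2 + 75*x - 125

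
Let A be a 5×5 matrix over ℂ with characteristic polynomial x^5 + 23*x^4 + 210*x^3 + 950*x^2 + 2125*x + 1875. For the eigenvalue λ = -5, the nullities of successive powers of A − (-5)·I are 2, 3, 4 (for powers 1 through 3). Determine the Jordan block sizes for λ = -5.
Block sizes for λ = -5: [3, 1]

From the dimensions of kernels of powers, the number of Jordan blocks of size at least j is d_j − d_{j−1} where d_j = dim ker(N^j) (with d_0 = 0). Computing the differences gives [2, 1, 1].
The number of blocks of size exactly k is (#blocks of size ≥ k) − (#blocks of size ≥ k + 1), so the partition is: 1 block(s) of size 1, 1 block(s) of size 3.
In nonincreasing order the block sizes are [3, 1].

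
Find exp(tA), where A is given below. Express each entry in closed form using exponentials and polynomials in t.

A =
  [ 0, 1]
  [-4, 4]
e^{tA} =
  [-2*t*exp(2*t) + exp(2*t), t*exp(2*t)]
  [-4*t*exp(2*t), 2*t*exp(2*t) + exp(2*t)]

Strategy: write A = P · J · P⁻¹ where J is a Jordan canonical form, so e^{tA} = P · e^{tJ} · P⁻¹, and e^{tJ} can be computed block-by-block.

A has Jordan form
J =
  [2, 1]
  [0, 2]
(up to reordering of blocks).

Per-block formulas:
  For a 2×2 Jordan block J_2(2): exp(t · J_2(2)) = e^(2t)·(I + t·N), where N is the 2×2 nilpotent shift.

After assembling e^{tJ} and conjugating by P, we get:

e^{tA} =
  [-2*t*exp(2*t) + exp(2*t), t*exp(2*t)]
  [-4*t*exp(2*t), 2*t*exp(2*t) + exp(2*t)]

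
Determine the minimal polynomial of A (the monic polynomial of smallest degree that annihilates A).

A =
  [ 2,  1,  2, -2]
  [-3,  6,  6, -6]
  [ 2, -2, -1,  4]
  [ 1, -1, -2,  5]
x^2 - 6*x + 9

The characteristic polynomial is χ_A(x) = (x - 3)^4, so the eigenvalues are known. The minimal polynomial is
  m_A(x) = Π_λ (x − λ)^{k_λ}
where k_λ is the size of the *largest* Jordan block for λ (equivalently, the smallest k with (A − λI)^k v = 0 for every generalised eigenvector v of λ).

  λ = 3: largest Jordan block has size 2, contributing (x − 3)^2

So m_A(x) = (x - 3)^2 = x^2 - 6*x + 9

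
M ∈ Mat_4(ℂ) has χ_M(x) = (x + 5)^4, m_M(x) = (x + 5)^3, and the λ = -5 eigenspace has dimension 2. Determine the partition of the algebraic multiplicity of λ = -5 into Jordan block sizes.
Block sizes for λ = -5: [3, 1]

Step 1 — from the characteristic polynomial, algebraic multiplicity of λ = -5 is 4. From dim ker(M − (-5)·I) = 2, there are exactly 2 Jordan blocks for λ = -5.
Step 2 — from the minimal polynomial, the factor (x + 5)^3 tells us the largest block for λ = -5 has size 3.
Step 3 — with total size 4, 2 blocks, and largest block 3, the block sizes (in nonincreasing order) are [3, 1].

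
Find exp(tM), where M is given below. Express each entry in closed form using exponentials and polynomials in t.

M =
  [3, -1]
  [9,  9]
e^{tM} =
  [-3*t*exp(6*t) + exp(6*t), -t*exp(6*t)]
  [9*t*exp(6*t), 3*t*exp(6*t) + exp(6*t)]

Strategy: write M = P · J · P⁻¹ where J is a Jordan canonical form, so e^{tM} = P · e^{tJ} · P⁻¹, and e^{tJ} can be computed block-by-block.

M has Jordan form
J =
  [6, 1]
  [0, 6]
(up to reordering of blocks).

Per-block formulas:
  For a 2×2 Jordan block J_2(6): exp(t · J_2(6)) = e^(6t)·(I + t·N), where N is the 2×2 nilpotent shift.

After assembling e^{tJ} and conjugating by P, we get:

e^{tM} =
  [-3*t*exp(6*t) + exp(6*t), -t*exp(6*t)]
  [9*t*exp(6*t), 3*t*exp(6*t) + exp(6*t)]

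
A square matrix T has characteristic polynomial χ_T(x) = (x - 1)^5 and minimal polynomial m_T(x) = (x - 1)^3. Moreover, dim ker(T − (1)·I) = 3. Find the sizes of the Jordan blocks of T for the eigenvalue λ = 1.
Block sizes for λ = 1: [3, 1, 1]

Step 1 — from the characteristic polynomial, algebraic multiplicity of λ = 1 is 5. From dim ker(T − (1)·I) = 3, there are exactly 3 Jordan blocks for λ = 1.
Step 2 — from the minimal polynomial, the factor (x − 1)^3 tells us the largest block for λ = 1 has size 3.
Step 3 — with total size 5, 3 blocks, and largest block 3, the block sizes (in nonincreasing order) are [3, 1, 1].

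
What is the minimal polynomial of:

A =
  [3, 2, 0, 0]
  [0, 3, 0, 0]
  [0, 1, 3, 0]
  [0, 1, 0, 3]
x^2 - 6*x + 9

The characteristic polynomial is χ_A(x) = (x - 3)^4, so the eigenvalues are known. The minimal polynomial is
  m_A(x) = Π_λ (x − λ)^{k_λ}
where k_λ is the size of the *largest* Jordan block for λ (equivalently, the smallest k with (A − λI)^k v = 0 for every generalised eigenvector v of λ).

  λ = 3: largest Jordan block has size 2, contributing (x − 3)^2

So m_A(x) = (x - 3)^2 = x^2 - 6*x + 9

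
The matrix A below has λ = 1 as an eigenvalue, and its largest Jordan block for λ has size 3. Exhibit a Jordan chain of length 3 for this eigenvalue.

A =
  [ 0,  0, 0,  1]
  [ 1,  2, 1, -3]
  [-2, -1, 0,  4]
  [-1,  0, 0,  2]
A Jordan chain for λ = 1 of length 3:
v_1 = (0, 1, -1, 0)ᵀ
v_2 = (-1, 1, -2, -1)ᵀ
v_3 = (1, 0, 0, 0)ᵀ

Let N = A − (1)·I. We want v_3 with N^3 v_3 = 0 but N^2 v_3 ≠ 0; then v_{j-1} := N · v_j for j = 3, …, 2.

Pick v_3 = (1, 0, 0, 0)ᵀ.
Then v_2 = N · v_3 = (-1, 1, -2, -1)ᵀ.
Then v_1 = N · v_2 = (0, 1, -1, 0)ᵀ.

Sanity check: (A − (1)·I) v_1 = (0, 0, 0, 0)ᵀ = 0. ✓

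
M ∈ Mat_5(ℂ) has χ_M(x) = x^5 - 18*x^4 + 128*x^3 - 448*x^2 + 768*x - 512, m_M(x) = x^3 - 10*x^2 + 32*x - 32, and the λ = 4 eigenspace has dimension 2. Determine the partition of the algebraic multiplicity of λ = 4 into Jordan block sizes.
Block sizes for λ = 4: [2, 2]

Step 1 — from the characteristic polynomial, algebraic multiplicity of λ = 4 is 4. From dim ker(M − (4)·I) = 2, there are exactly 2 Jordan blocks for λ = 4.
Step 2 — from the minimal polynomial, the factor (x − 4)^2 tells us the largest block for λ = 4 has size 2.
Step 3 — with total size 4, 2 blocks, and largest block 2, the block sizes (in nonincreasing order) are [2, 2].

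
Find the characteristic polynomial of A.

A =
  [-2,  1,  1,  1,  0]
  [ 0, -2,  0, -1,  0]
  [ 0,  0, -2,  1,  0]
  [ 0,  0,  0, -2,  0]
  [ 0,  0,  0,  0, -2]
x^5 + 10*x^4 + 40*x^3 + 80*x^2 + 80*x + 32

Expanding det(x·I − A) (e.g. by cofactor expansion or by noting that A is similar to its Jordan form J, which has the same characteristic polynomial as A) gives
  χ_A(x) = x^5 + 10*x^4 + 40*x^3 + 80*x^2 + 80*x + 32
which factors as (x + 2)^5. The eigenvalues (with algebraic multiplicities) are λ = -2 with multiplicity 5.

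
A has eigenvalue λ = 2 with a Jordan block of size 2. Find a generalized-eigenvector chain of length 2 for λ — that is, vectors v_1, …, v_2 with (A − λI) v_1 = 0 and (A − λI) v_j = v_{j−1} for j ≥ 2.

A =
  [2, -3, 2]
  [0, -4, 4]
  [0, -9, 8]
A Jordan chain for λ = 2 of length 2:
v_1 = (-3, -6, -9)ᵀ
v_2 = (0, 1, 0)ᵀ

Let N = A − (2)·I. We want v_2 with N^2 v_2 = 0 but N^1 v_2 ≠ 0; then v_{j-1} := N · v_j for j = 2, …, 2.

Pick v_2 = (0, 1, 0)ᵀ.
Then v_1 = N · v_2 = (-3, -6, -9)ᵀ.

Sanity check: (A − (2)·I) v_1 = (0, 0, 0)ᵀ = 0. ✓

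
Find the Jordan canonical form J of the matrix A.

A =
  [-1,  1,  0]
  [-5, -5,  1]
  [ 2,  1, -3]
J_3(-3)

The characteristic polynomial is
  det(x·I − A) = x^3 + 9*x^2 + 27*x + 27 = (x + 3)^3

Eigenvalues and multiplicities (the geometric multiplicity of λ is n − rank(A − λI), which equals the number of Jordan blocks for λ):
  λ = -3: algebraic multiplicity = 3, geometric multiplicity = 1

Determining the block sizes for each eigenvalue:
  λ = -3: one block (gm = 1), so the single block has size am = 3 → block sizes [3]

Assembling the blocks gives a Jordan form
J =
  [-3,  1,  0]
  [ 0, -3,  1]
  [ 0,  0, -3]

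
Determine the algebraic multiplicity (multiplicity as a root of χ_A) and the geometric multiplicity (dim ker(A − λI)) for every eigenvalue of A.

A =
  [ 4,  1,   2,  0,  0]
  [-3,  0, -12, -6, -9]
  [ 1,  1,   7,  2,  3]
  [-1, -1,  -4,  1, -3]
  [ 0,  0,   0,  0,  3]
λ = 3: alg = 5, geom = 3

Step 1 — factor the characteristic polynomial to read off the algebraic multiplicities:
  χ_A(x) = (x - 3)^5

Step 2 — compute geometric multiplicities via the rank-nullity identity g(λ) = n − rank(A − λI):
  rank(A − (3)·I) = 2, so dim ker(A − (3)·I) = n − 2 = 3

Summary:
  λ = 3: algebraic multiplicity = 5, geometric multiplicity = 3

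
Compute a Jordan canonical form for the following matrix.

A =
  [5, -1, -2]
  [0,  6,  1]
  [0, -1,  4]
J_3(5)

The characteristic polynomial is
  det(x·I − A) = x^3 - 15*x^2 + 75*x - 125 = (x - 5)^3

Eigenvalues and multiplicities (the geometric multiplicity of λ is n − rank(A − λI), which equals the number of Jordan blocks for λ):
  λ = 5: algebraic multiplicity = 3, geometric multiplicity = 1

Determining the block sizes for each eigenvalue:
  λ = 5: one block (gm = 1), so the single block has size am = 3 → block sizes [3]

Assembling the blocks gives a Jordan form
J =
  [5, 1, 0]
  [0, 5, 1]
  [0, 0, 5]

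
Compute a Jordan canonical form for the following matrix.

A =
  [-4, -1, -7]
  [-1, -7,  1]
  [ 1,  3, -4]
J_3(-5)

The characteristic polynomial is
  det(x·I − A) = x^3 + 15*x^2 + 75*x + 125 = (x + 5)^3

Eigenvalues and multiplicities (the geometric multiplicity of λ is n − rank(A − λI), which equals the number of Jordan blocks for λ):
  λ = -5: algebraic multiplicity = 3, geometric multiplicity = 1

Determining the block sizes for each eigenvalue:
  λ = -5: one block (gm = 1), so the single block has size am = 3 → block sizes [3]

Assembling the blocks gives a Jordan form
J =
  [-5,  1,  0]
  [ 0, -5,  1]
  [ 0,  0, -5]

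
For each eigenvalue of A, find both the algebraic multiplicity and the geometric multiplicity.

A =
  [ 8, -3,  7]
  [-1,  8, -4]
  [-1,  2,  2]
λ = 6: alg = 3, geom = 1

Step 1 — factor the characteristic polynomial to read off the algebraic multiplicities:
  χ_A(x) = (x - 6)^3

Step 2 — compute geometric multiplicities via the rank-nullity identity g(λ) = n − rank(A − λI):
  rank(A − (6)·I) = 2, so dim ker(A − (6)·I) = n − 2 = 1

Summary:
  λ = 6: algebraic multiplicity = 3, geometric multiplicity = 1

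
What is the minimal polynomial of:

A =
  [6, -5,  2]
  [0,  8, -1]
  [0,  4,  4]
x^3 - 18*x^2 + 108*x - 216

The characteristic polynomial is χ_A(x) = (x - 6)^3, so the eigenvalues are known. The minimal polynomial is
  m_A(x) = Π_λ (x − λ)^{k_λ}
where k_λ is the size of the *largest* Jordan block for λ (equivalently, the smallest k with (A − λI)^k v = 0 for every generalised eigenvector v of λ).

  λ = 6: largest Jordan block has size 3, contributing (x − 6)^3

So m_A(x) = (x - 6)^3 = x^3 - 18*x^2 + 108*x - 216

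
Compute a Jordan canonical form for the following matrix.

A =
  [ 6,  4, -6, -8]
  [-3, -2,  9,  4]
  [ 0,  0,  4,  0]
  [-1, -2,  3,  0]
J_2(0) ⊕ J_1(4) ⊕ J_1(4)

The characteristic polynomial is
  det(x·I − A) = x^4 - 8*x^3 + 16*x^2 = x^2*(x - 4)^2

Eigenvalues and multiplicities (the geometric multiplicity of λ is n − rank(A − λI), which equals the number of Jordan blocks for λ):
  λ = 0: algebraic multiplicity = 2, geometric multiplicity = 1
  λ = 4: algebraic multiplicity = 2, geometric multiplicity = 2

Determining the block sizes for each eigenvalue:
  λ = 0: one block (gm = 1), so the single block has size am = 2 → block sizes [2]
  λ = 4: gm = am = 2, so every block has size 1 → block sizes [1, 1]

Assembling the blocks gives a Jordan form
J =
  [0, 1, 0, 0]
  [0, 0, 0, 0]
  [0, 0, 4, 0]
  [0, 0, 0, 4]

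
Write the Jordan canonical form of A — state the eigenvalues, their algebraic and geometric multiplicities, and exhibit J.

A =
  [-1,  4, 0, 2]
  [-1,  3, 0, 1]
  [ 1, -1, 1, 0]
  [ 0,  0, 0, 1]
J_3(1) ⊕ J_1(1)

The characteristic polynomial is
  det(x·I − A) = x^4 - 4*x^3 + 6*x^2 - 4*x + 1 = (x - 1)^4

Eigenvalues and multiplicities (the geometric multiplicity of λ is n − rank(A − λI), which equals the number of Jordan blocks for λ):
  λ = 1: algebraic multiplicity = 4, geometric multiplicity = 2

Determining the block sizes for each eigenvalue:
  λ = 1: with am = 4 and gm = 2, the partition is not yet determined (e.g. several partitions of 4 into 2 parts exist). Let N = A − (1)·I. Computing rank(N^1) = 2, rank(N^2) = 1, rank(N^3) = 0; the number of blocks of size ≥ j is rank(N^{j−1}) − rank(N^j), giving [2, 1, 1]. So we have 1 block(s) of size 3, 1 block(s) of size 1 → block sizes [3, 1]

Assembling the blocks gives a Jordan form
J =
  [1, 1, 0, 0]
  [0, 1, 1, 0]
  [0, 0, 1, 0]
  [0, 0, 0, 1]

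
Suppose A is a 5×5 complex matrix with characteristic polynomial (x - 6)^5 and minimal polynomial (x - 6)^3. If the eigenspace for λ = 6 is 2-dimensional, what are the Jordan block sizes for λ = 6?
Block sizes for λ = 6: [3, 2]

Step 1 — from the characteristic polynomial, algebraic multiplicity of λ = 6 is 5. From dim ker(A − (6)·I) = 2, there are exactly 2 Jordan blocks for λ = 6.
Step 2 — from the minimal polynomial, the factor (x − 6)^3 tells us the largest block for λ = 6 has size 3.
Step 3 — with total size 5, 2 blocks, and largest block 3, the block sizes (in nonincreasing order) are [3, 2].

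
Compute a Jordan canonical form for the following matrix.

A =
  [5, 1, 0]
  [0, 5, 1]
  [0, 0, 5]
J_3(5)

The characteristic polynomial is
  det(x·I − A) = x^3 - 15*x^2 + 75*x - 125 = (x - 5)^3

Eigenvalues and multiplicities (the geometric multiplicity of λ is n − rank(A − λI), which equals the number of Jordan blocks for λ):
  λ = 5: algebraic multiplicity = 3, geometric multiplicity = 1

Determining the block sizes for each eigenvalue:
  λ = 5: one block (gm = 1), so the single block has size am = 3 → block sizes [3]

Assembling the blocks gives a Jordan form
J =
  [5, 1, 0]
  [0, 5, 1]
  [0, 0, 5]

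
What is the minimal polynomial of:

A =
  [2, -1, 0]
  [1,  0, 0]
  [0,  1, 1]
x^3 - 3*x^2 + 3*x - 1

The characteristic polynomial is χ_A(x) = (x - 1)^3, so the eigenvalues are known. The minimal polynomial is
  m_A(x) = Π_λ (x − λ)^{k_λ}
where k_λ is the size of the *largest* Jordan block for λ (equivalently, the smallest k with (A − λI)^k v = 0 for every generalised eigenvector v of λ).

  λ = 1: largest Jordan block has size 3, contributing (x − 1)^3

So m_A(x) = (x - 1)^3 = x^3 - 3*x^2 + 3*x - 1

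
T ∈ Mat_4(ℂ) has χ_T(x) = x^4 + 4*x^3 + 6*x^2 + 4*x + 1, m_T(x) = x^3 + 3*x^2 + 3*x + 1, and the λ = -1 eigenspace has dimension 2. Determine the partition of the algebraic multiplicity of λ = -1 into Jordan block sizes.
Block sizes for λ = -1: [3, 1]

Step 1 — from the characteristic polynomial, algebraic multiplicity of λ = -1 is 4. From dim ker(T − (-1)·I) = 2, there are exactly 2 Jordan blocks for λ = -1.
Step 2 — from the minimal polynomial, the factor (x + 1)^3 tells us the largest block for λ = -1 has size 3.
Step 3 — with total size 4, 2 blocks, and largest block 3, the block sizes (in nonincreasing order) are [3, 1].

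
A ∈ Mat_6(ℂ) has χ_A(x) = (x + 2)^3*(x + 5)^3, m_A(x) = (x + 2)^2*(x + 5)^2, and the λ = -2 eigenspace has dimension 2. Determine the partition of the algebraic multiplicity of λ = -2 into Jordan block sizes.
Block sizes for λ = -2: [2, 1]

Step 1 — from the characteristic polynomial, algebraic multiplicity of λ = -2 is 3. From dim ker(A − (-2)·I) = 2, there are exactly 2 Jordan blocks for λ = -2.
Step 2 — from the minimal polynomial, the factor (x + 2)^2 tells us the largest block for λ = -2 has size 2.
Step 3 — with total size 3, 2 blocks, and largest block 2, the block sizes (in nonincreasing order) are [2, 1].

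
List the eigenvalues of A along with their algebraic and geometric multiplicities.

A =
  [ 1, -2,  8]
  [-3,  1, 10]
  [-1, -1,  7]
λ = 3: alg = 3, geom = 1

Step 1 — factor the characteristic polynomial to read off the algebraic multiplicities:
  χ_A(x) = (x - 3)^3

Step 2 — compute geometric multiplicities via the rank-nullity identity g(λ) = n − rank(A − λI):
  rank(A − (3)·I) = 2, so dim ker(A − (3)·I) = n − 2 = 1

Summary:
  λ = 3: algebraic multiplicity = 3, geometric multiplicity = 1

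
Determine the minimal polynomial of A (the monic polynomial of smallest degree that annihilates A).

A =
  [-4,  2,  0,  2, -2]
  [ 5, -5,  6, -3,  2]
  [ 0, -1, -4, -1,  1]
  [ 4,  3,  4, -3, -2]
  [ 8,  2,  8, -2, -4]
x^3 + 12*x^2 + 48*x + 64

The characteristic polynomial is χ_A(x) = (x + 4)^5, so the eigenvalues are known. The minimal polynomial is
  m_A(x) = Π_λ (x − λ)^{k_λ}
where k_λ is the size of the *largest* Jordan block for λ (equivalently, the smallest k with (A − λI)^k v = 0 for every generalised eigenvector v of λ).

  λ = -4: largest Jordan block has size 3, contributing (x + 4)^3

So m_A(x) = (x + 4)^3 = x^3 + 12*x^2 + 48*x + 64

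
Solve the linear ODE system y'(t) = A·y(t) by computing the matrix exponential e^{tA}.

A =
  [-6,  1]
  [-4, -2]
e^{tA} =
  [-2*t*exp(-4*t) + exp(-4*t), t*exp(-4*t)]
  [-4*t*exp(-4*t), 2*t*exp(-4*t) + exp(-4*t)]

Strategy: write A = P · J · P⁻¹ where J is a Jordan canonical form, so e^{tA} = P · e^{tJ} · P⁻¹, and e^{tJ} can be computed block-by-block.

A has Jordan form
J =
  [-4,  1]
  [ 0, -4]
(up to reordering of blocks).

Per-block formulas:
  For a 2×2 Jordan block J_2(-4): exp(t · J_2(-4)) = e^(-4t)·(I + t·N), where N is the 2×2 nilpotent shift.

After assembling e^{tJ} and conjugating by P, we get:

e^{tA} =
  [-2*t*exp(-4*t) + exp(-4*t), t*exp(-4*t)]
  [-4*t*exp(-4*t), 2*t*exp(-4*t) + exp(-4*t)]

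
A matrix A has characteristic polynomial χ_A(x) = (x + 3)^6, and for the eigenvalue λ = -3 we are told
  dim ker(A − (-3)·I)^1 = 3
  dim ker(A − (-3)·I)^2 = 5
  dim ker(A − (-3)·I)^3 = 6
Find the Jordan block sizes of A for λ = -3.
Block sizes for λ = -3: [3, 2, 1]

From the dimensions of kernels of powers, the number of Jordan blocks of size at least j is d_j − d_{j−1} where d_j = dim ker(N^j) (with d_0 = 0). Computing the differences gives [3, 2, 1].
The number of blocks of size exactly k is (#blocks of size ≥ k) − (#blocks of size ≥ k + 1), so the partition is: 1 block(s) of size 1, 1 block(s) of size 2, 1 block(s) of size 3.
In nonincreasing order the block sizes are [3, 2, 1].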